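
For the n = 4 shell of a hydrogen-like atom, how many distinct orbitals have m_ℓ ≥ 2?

3

The n = 4 shell has ℓ = 0 through 3; check each.
Orbitals with m_ℓ ≥ 2, by ℓ: ℓ=2 → 1; ℓ=3 → 2.
Total orbitals: 1 + 2 = 3.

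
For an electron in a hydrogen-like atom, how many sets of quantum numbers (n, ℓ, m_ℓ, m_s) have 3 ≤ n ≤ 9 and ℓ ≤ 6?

466

Count contributing orbitals for each principal shell:
n=3 → 9; n=4 → 16; n=5 → 25; n=6 → 36; n=7 → 49; n=8 → 49; n=9 → 49.
Orbitals: 9 + 16 + 25 + 36 + 49 + 49 + 49 = 233. Including both spin states (m_s = ±1/2) gives 2 × 233 = 466 states.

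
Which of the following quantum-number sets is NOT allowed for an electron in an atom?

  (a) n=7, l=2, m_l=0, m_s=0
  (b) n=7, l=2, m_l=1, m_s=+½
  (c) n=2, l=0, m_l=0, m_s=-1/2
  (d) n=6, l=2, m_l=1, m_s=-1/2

(a) has m_s = 0, but an electron's spin must be ±1/2.
The remaining sets (b), (c), (d) satisfy all four rules.

(a)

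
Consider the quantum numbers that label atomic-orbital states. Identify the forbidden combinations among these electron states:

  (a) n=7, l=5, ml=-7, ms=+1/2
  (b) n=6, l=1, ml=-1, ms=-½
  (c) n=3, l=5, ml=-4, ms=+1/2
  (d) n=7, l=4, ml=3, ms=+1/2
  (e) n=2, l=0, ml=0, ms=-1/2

(a) and (c)

(a) has |ml| = 7 > l = 5, violating −l ≤ ml ≤ l.
(c) has l = 5 ≥ n = 3, violating 0 ≤ l ≤ n−1.
The remaining sets (b), (d), (e) satisfy all four rules.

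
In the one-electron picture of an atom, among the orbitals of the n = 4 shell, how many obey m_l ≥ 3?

1

The (l, m_l) pairs meeting m_l ≥ 3 give: l=3 → 1.
Total orbitals: 1.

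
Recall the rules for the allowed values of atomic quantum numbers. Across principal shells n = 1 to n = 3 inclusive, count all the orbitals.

14

Shell n has n² orbitals: 1²=1 + 2²=4 + 3²=9 = 14 orbitals.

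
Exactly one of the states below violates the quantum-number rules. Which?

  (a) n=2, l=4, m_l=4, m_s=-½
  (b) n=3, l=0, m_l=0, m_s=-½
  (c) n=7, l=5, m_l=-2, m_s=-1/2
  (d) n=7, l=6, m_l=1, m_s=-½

(a) has l = 4 ≥ n = 2, violating 0 ≤ l ≤ n−1.
The remaining sets (b), (c), (d) satisfy all four rules.

(a)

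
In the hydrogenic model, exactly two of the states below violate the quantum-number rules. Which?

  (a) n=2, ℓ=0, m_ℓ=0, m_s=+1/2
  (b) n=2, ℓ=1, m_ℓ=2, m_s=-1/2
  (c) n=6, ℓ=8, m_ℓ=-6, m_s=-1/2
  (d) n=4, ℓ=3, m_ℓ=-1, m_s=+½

(b) has |m_ℓ| = 2 > ℓ = 1, violating −ℓ ≤ m_ℓ ≤ ℓ.
(c) has ℓ = 8 ≥ n = 6, violating 0 ≤ ℓ ≤ n−1.
The remaining sets (a), (d) satisfy all four rules.

(b) and (c)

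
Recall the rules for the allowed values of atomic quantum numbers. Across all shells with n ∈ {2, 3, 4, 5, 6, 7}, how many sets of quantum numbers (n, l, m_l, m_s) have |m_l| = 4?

24

Go shell by shell, enumerating (l, m_l) with |m_l| = 4:
n=5 → 2; n=6 → 4; n=7 → 6.
Orbitals: 2 + 4 + 6 = 12. Including both spin states (m_s = ±1/2) gives 2 × 12 = 24 states.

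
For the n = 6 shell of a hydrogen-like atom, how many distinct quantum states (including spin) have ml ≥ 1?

30

For n = 6, l ranges over 0 … 5.
Orbitals with ml ≥ 1, by l: l=1 → 1; l=2 → 2; l=3 → 3; l=4 → 4; l=5 → 5.
Orbitals: 1 + 2 + 3 + 4 + 5 = 15. Each orbital carries two spin states, so 15 × 2 = 30 states.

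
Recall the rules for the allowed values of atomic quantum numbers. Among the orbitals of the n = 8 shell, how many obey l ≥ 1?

The n = 8 shell has l = 0 through 7; check each.
Per l-value: l=1 → 3; l=2 → 5; l=3 → 7; l=4 → 9; l=5 → 11; l=6 → 13; l=7 → 15.
Total orbitals: 3 + 5 + 7 + 9 + 11 + 13 + 15 = 63.

63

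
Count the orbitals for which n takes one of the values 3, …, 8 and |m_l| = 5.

12

For each n in the range, tally the orbitals obeying |m_l| = 5:
n=6 → 2; n=7 → 4; n=8 → 6.
Total orbitals: 2 + 4 + 6 = 12.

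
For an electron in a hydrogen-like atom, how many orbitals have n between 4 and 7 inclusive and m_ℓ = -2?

Per-shell orbital counts meeting the constraint:
n=4 → 2; n=5 → 3; n=6 → 4; n=7 → 5.
Total orbitals: 2 + 3 + 4 + 5 = 14.

14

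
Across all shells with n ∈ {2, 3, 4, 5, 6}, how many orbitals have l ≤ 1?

Treat each shell separately and count matching orbitals:
n=2 → 4; n=3 → 4; n=4 → 4; n=5 → 4; n=6 → 4.
Total orbitals: 4 + 4 + 4 + 4 + 4 = 20.

20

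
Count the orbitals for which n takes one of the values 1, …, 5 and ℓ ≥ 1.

Count contributing orbitals for each principal shell:
n=2 → 3; n=3 → 8; n=4 → 15; n=5 → 24.
Total orbitals: 3 + 8 + 15 + 24 = 50.

50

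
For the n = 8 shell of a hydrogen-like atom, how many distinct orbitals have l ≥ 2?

60

Contributions: l=2 → 5; l=3 → 7; l=4 → 9; l=5 → 11; l=6 → 13; l=7 → 15.
Total orbitals: 5 + 7 + 9 + 11 + 13 + 15 = 60.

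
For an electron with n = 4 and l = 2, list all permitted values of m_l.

m_l takes every integer from −l to +l. With l = 2 that gives the 5 values -2, -1, 0, 1, 2.

-2, -1, 0, 1, 2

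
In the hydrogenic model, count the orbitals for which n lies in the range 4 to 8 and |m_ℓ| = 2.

40

For each n in the range, tally the orbitals obeying |m_ℓ| = 2:
n=4 → 4; n=5 → 6; n=6 → 8; n=7 → 10; n=8 → 12.
Total orbitals: 4 + 6 + 8 + 10 + 12 = 40.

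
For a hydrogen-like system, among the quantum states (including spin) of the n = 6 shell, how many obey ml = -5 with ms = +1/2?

1

With n = 6 the allowed l are 0, 1, …, 5.
Per l-value: l=5 → 1.
Orbitals: 1. With ms fixed to a single value there is one state per orbital, giving 1 state.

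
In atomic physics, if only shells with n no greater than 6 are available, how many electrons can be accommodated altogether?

182

Total orbitals = 1² + 2² + 3² + 4² + 5² + 6² = 91. Doubling for spin gives 182 electrons.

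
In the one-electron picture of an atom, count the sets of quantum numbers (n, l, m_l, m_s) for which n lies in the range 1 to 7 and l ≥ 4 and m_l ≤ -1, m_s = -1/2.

28

Per-shell orbital counts meeting the constraint:
n=5 → 4; n=6 → 9; n=7 → 15.
Orbitals: 4 + 9 + 15 = 28. With m_s fixed to -1/2 there is one state per orbital, so 28 states.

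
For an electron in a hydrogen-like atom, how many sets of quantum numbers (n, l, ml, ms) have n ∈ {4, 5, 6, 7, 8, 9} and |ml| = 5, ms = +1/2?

Count contributing orbitals for each principal shell:
n=6 → 2; n=7 → 4; n=8 → 6; n=9 → 8.
Orbitals: 2 + 4 + 6 + 8 = 20. With ms fixed to +1/2 there is one state per orbital, so 20 states.

20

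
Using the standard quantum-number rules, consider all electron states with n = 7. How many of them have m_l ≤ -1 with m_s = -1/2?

Per l-value: l=1 → 1; l=2 → 2; l=3 → 3; l=4 → 4; l=5 → 5; l=6 → 6.
Orbitals: 1 + 2 + 3 + 4 + 5 + 6 = 21. With m_s fixed to a single value there is one state per orbital, giving 21 states.

21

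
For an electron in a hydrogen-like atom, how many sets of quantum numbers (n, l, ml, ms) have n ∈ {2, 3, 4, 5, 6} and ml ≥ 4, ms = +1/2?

Work shell by shell — for each n, count the (l, ml) pairs that satisfy ml ≥ 4:
n=5 → 1; n=6 → 3.
Orbitals: 1 + 3 = 4. With ms fixed to +1/2 there is one state per orbital, so 4 states.

4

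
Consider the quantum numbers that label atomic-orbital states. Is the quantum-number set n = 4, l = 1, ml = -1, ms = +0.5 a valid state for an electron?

n = 4 is a positive integer. l = 1 satisfies 0 ≤ l ≤ n−1 = 3. ml = -1 lies in the range −l … +l (here −1 … 1). ms = +1/2 is one of ±1/2.
All four constraints are satisfied.

Allowed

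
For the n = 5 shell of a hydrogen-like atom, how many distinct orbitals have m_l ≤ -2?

6

The n = 5 shell has l = 0 through 4; check each.
Per l-value: l=2 → 1; l=3 → 2; l=4 → 3.
Total orbitals: 1 + 2 + 3 = 6.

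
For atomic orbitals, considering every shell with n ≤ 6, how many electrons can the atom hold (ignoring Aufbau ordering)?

182

Total orbitals = 1² + 2² + 3² + 4² + 5² + 6² = 91. Doubling for spin gives 182 electrons.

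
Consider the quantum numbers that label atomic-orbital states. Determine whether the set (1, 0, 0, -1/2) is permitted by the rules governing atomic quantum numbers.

Valid

n = 1 is a positive integer. l = 0 satisfies 0 ≤ l ≤ n−1 = 0. m_l = 0 lies in the range −l … +l (here 0). m_s = -1/2 is one of ±1/2.
All four constraints are satisfied.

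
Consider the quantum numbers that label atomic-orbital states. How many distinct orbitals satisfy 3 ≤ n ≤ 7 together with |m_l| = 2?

Per-shell orbital counts meeting the constraint:
n=3 → 2; n=4 → 4; n=5 → 6; n=6 → 8; n=7 → 10.
Total orbitals: 2 + 4 + 6 + 8 + 10 = 30.

30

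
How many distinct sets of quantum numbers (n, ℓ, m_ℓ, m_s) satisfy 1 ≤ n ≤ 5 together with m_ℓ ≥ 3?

Treat each shell separately and count matching orbitals:
n=4 → 1; n=5 → 3.
Orbitals: 1 + 3 = 4. Including both spin states (m_s = ±1/2) gives 2 × 4 = 8 states.

8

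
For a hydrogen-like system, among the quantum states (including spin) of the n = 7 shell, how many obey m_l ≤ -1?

Go through l = 0, …, 6 (the values permitted for n = 7).
Per l-value: l=1 → 1; l=2 → 2; l=3 → 3; l=4 → 4; l=5 → 5; l=6 → 6.
Orbitals: 1 + 2 + 3 + 4 + 5 + 6 = 21. Each orbital carries two spin states, so 21 × 2 = 42 states.

42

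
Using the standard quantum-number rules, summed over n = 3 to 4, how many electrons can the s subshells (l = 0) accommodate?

4

An s subshell (l = 0) exists for every n ≥ 1, so shells n = 3, 4 each contribute one — 2 subshells.
Since each s subshell holds 2(2·0+1) = 2 electrons, the total is 2 × 2 = 4.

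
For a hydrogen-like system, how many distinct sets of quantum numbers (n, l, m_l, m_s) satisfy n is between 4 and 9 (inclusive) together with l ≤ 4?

Go shell by shell, enumerating (l, m_l) with l ≤ 4:
n=4 → 16; n=5 → 25; n=6 → 25; n=7 → 25; n=8 → 25; n=9 → 25.
Orbitals: 16 + 25 + 25 + 25 + 25 + 25 = 141. Including both spin states (m_s = ±1/2) gives 2 × 141 = 282 states.

282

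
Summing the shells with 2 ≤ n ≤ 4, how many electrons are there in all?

Shell n has n² orbitals: 2²=4 + 3²=9 + 4²=16 = 29 orbitals.
Two spin states per orbital: 2 × 29 = 58 electrons.

58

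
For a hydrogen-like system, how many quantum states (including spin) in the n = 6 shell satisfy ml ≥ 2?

Per l-value: l=2 → 1; l=3 → 2; l=4 → 3; l=5 → 4.
Orbitals: 1 + 2 + 3 + 4 = 10. Each orbital carries two spin states, so 10 × 2 = 20 states.

20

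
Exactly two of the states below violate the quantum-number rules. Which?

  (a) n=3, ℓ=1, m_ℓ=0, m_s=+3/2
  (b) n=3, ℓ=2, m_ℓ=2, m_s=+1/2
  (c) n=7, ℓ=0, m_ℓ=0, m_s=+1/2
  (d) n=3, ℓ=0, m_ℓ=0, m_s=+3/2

(a) and (d)

(a) has m_s = +3/2, but an electron's spin must be ±1/2.
(d) has m_s = +3/2, but an electron's spin must be ±1/2.
The remaining sets (b), (c) satisfy all four rules.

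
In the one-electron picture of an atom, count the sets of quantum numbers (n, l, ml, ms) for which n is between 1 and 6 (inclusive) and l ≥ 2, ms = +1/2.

70

Treat each shell separately and count matching orbitals:
n=3 → 5; n=4 → 12; n=5 → 21; n=6 → 32.
Orbitals: 5 + 12 + 21 + 32 = 70. With ms fixed to +1/2 there is one state per orbital, so 70 states.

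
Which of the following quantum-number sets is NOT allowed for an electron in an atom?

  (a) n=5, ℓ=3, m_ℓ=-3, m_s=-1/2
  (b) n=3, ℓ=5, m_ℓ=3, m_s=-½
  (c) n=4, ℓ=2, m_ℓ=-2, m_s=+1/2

(b)

(b) has ℓ = 5 ≥ n = 3, violating 0 ≤ ℓ ≤ n−1.
The remaining sets (a), (c) satisfy all four rules.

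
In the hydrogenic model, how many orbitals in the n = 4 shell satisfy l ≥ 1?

15

Contributions: l=1 → 3; l=2 → 5; l=3 → 7.
Total orbitals: 3 + 5 + 7 = 15.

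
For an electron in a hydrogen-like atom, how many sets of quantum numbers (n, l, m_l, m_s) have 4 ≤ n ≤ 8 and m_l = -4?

For each n in the range, tally the orbitals obeying m_l = -4:
n=5 → 1; n=6 → 2; n=7 → 3; n=8 → 4.
Orbitals: 1 + 2 + 3 + 4 = 10. Including both spin states (m_s = ±1/2) gives 2 × 10 = 20 states.

20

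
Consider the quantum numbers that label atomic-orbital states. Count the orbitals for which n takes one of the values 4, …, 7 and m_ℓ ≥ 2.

34

Treat each shell separately and count matching orbitals:
n=4 → 3; n=5 → 6; n=6 → 10; n=7 → 15.
Total orbitals: 3 + 6 + 10 + 15 = 34.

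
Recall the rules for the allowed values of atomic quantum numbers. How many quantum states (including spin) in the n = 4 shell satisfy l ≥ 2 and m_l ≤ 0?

14

With n = 4 the allowed l are 0, 1, …, 3.
Per l-value: l=2 → 3; l=3 → 4.
Orbitals: 3 + 4 = 7. Each orbital carries two spin states, so 7 × 2 = 14 states.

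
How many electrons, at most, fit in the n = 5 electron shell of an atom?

A shell holds 2n² electrons: 2 × 5² = 2 × 25 = 50.

50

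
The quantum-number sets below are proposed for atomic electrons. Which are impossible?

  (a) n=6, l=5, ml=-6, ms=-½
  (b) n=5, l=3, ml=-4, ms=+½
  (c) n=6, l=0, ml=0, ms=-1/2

(a) has |ml| = 6 > l = 5, violating −l ≤ ml ≤ l.
(b) has |ml| = 4 > l = 3, violating −l ≤ ml ≤ l.
The remaining set (c) satisfies all four rules.

(a) and (b)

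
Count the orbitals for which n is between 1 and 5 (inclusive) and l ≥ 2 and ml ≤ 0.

Work shell by shell — for each n, count the (l, ml) pairs that satisfy l ≥ 2 and ml ≤ 0:
n=3 → 3; n=4 → 7; n=5 → 12.
Total orbitals: 3 + 7 + 12 = 22.

22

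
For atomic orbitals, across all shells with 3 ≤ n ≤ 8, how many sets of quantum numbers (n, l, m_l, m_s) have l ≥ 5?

Go shell by shell, enumerating (l, m_l) with l ≥ 5:
n=6 → 11; n=7 → 24; n=8 → 39.
Orbitals: 11 + 24 + 39 = 74. Including both spin states (m_s = ±1/2) gives 2 × 74 = 148 states.

148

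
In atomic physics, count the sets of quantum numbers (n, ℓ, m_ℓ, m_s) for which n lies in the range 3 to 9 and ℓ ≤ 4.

300

Treat each shell separately and count matching orbitals:
n=3 → 9; n=4 → 16; n=5 → 25; n=6 → 25; n=7 → 25; n=8 → 25; n=9 → 25.
Orbitals: 9 + 16 + 25 + 25 + 25 + 25 + 25 = 150. Including both spin states (m_s = ±1/2) gives 2 × 150 = 300 states.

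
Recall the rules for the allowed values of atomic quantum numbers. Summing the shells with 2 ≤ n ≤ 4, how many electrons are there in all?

Shell n has n² orbitals: 2²=4 + 3²=9 + 4²=16 = 29 orbitals.
Two spin states per orbital: 2 × 29 = 58 electrons.

58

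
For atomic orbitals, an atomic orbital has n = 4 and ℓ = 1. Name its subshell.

4p

ℓ = 1 corresponds to the letter 'p', so the subshell is 4p.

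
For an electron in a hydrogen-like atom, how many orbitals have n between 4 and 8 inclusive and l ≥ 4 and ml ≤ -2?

Per-shell orbital counts meeting the constraint:
n=5 → 3; n=6 → 7; n=7 → 12; n=8 → 18.
Total orbitals: 3 + 7 + 12 + 18 = 40.

40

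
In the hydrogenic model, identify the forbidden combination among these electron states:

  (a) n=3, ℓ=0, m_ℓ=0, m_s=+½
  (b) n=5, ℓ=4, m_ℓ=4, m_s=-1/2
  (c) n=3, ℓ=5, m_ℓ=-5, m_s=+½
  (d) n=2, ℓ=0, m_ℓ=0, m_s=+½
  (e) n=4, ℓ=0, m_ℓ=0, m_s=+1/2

(c) has ℓ = 5 ≥ n = 3, violating 0 ≤ ℓ ≤ n−1.
The remaining sets (a), (b), (d), (e) satisfy all four rules.

(c)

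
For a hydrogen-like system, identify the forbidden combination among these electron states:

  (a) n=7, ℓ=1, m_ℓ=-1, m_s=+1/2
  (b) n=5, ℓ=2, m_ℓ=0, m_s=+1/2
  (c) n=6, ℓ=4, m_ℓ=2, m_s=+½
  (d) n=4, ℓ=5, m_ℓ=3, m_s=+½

(d) has ℓ = 5 ≥ n = 4, violating 0 ≤ ℓ ≤ n−1.
The remaining sets (a), (b), (c) satisfy all four rules.

(d)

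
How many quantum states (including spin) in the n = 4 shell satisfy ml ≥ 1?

12

Orbitals with ml ≥ 1, by l: l=1 → 1; l=2 → 2; l=3 → 3.
Orbitals: 1 + 2 + 3 = 6. Each orbital carries two spin states, so 6 × 2 = 12 states.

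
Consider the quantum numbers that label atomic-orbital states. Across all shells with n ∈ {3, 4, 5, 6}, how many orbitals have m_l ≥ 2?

Per-shell orbital counts meeting the constraint:
n=3 → 1; n=4 → 3; n=5 → 6; n=6 → 10.
Total orbitals: 1 + 3 + 6 + 10 = 20.

20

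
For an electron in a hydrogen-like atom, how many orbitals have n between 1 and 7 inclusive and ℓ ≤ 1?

Go shell by shell, enumerating (ℓ, m_ℓ) with ℓ ≤ 1:
n=1 → 1; n=2 → 4; n=3 → 4; n=4 → 4; n=5 → 4; n=6 → 4; n=7 → 4.
Total orbitals: 1 + 4 + 4 + 4 + 4 + 4 + 4 = 25.

25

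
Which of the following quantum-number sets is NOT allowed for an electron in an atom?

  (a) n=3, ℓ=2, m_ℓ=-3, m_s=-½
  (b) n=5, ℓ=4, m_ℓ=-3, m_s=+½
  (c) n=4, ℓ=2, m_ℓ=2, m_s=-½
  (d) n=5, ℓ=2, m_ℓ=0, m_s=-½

(a) has |m_ℓ| = 3 > ℓ = 2, violating −ℓ ≤ m_ℓ ≤ ℓ.
The remaining sets (b), (c), (d) satisfy all four rules.

(a)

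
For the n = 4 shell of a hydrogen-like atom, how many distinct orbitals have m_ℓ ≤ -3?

Orbitals with m_ℓ ≤ -3, by ℓ: ℓ=3 → 1.
Total orbitals: 1.

1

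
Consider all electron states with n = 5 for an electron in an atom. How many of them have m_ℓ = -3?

Contributions: ℓ=3 → 1; ℓ=4 → 1.
Orbitals: 1 + 1 = 2. Each orbital carries two spin states, so 2 × 2 = 4 states.

4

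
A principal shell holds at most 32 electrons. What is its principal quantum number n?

n = 4

2n² = 32 ⇒ n² = 16 ⇒ n = 4.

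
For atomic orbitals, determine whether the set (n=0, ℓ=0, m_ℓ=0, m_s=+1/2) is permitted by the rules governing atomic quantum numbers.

The principal quantum number must be a positive integer (n ≥ 1), but here n = 0.

No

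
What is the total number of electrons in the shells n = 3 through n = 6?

Shell n has n² orbitals: 3²=9 + 4²=16 + 5²=25 + 6²=36 = 86 orbitals.
Two spin states per orbital: 2 × 86 = 172 electrons.

172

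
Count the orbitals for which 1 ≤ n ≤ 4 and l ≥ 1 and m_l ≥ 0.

16

Treat each shell separately and count matching orbitals:
n=2 → 2; n=3 → 5; n=4 → 9.
Total orbitals: 2 + 5 + 9 = 16.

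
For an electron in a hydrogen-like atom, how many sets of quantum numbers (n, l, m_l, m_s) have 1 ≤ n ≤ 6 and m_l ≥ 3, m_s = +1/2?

10

Count contributing orbitals for each principal shell:
n=4 → 1; n=5 → 3; n=6 → 6.
Orbitals: 1 + 3 + 6 = 10. With m_s fixed to +1/2 there is one state per orbital, so 10 states.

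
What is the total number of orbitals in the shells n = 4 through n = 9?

Shell n has n² orbitals: 4²=16 + 5²=25 + 6²=36 + 7²=49 + 8²=64 + 9²=81 = 271 orbitals.

271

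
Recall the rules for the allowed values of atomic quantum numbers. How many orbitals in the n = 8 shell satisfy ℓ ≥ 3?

55

For n = 8, ℓ ranges over 0 … 7.
Per ℓ-value: ℓ=3 → 7; ℓ=4 → 9; ℓ=5 → 11; ℓ=6 → 13; ℓ=7 → 15.
Total orbitals: 7 + 9 + 11 + 13 + 15 = 55.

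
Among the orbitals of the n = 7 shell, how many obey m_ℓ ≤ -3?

Contributions: ℓ=3 → 1; ℓ=4 → 2; ℓ=5 → 3; ℓ=6 → 4.
Total orbitals: 1 + 2 + 3 + 4 = 10.

10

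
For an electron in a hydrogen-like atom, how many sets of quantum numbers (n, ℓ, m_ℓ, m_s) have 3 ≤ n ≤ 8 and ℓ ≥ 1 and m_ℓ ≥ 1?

166

Count contributing orbitals for each principal shell:
n=3 → 3; n=4 → 6; n=5 → 10; n=6 → 15; n=7 → 21; n=8 → 28.
Orbitals: 3 + 6 + 10 + 15 + 21 + 28 = 83. Including both spin states (m_s = ±1/2) gives 2 × 83 = 166 states.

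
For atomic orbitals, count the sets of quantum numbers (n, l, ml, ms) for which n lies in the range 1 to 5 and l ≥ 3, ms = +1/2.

Count contributing orbitals for each principal shell:
n=4 → 7; n=5 → 16.
Orbitals: 7 + 16 = 23. With ms fixed to +1/2 there is one state per orbital, so 23 states.

23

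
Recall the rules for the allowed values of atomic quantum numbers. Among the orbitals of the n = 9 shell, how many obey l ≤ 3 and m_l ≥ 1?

6

For n = 9, l ranges over 0 … 8.
The (l, m_l) pairs meeting l ≤ 3 and m_l ≥ 1 give: l=1 → 1; l=2 → 2; l=3 → 3.
Total orbitals: 1 + 2 + 3 = 6.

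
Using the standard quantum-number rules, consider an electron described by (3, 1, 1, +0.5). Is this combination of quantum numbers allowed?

n = 3 is a positive integer. l = 1 satisfies 0 ≤ l ≤ n−1 = 2. m_l = 1 lies in the range −l … +l (here −1 … 1). m_s = +1/2 is one of ±1/2.
All four constraints are satisfied.

Valid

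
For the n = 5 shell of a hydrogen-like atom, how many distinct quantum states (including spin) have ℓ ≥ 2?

42

Go through ℓ = 0, …, 4 (the values permitted for n = 5).
Orbitals with ℓ ≥ 2, by ℓ: ℓ=2 → 5; ℓ=3 → 7; ℓ=4 → 9.
Orbitals: 5 + 7 + 9 = 21. Each orbital carries two spin states, so 21 × 2 = 42 states.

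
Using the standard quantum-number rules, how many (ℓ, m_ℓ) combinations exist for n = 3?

9

The n = 3 shell contains n² = 3² = 9 orbitals.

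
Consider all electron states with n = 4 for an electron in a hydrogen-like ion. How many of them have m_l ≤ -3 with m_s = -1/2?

1

The n = 4 shell has l = 0 through 3; check each.
Contributions: l=3 → 1.
Orbitals: 1. With m_s fixed to a single value there is one state per orbital, giving 1 state.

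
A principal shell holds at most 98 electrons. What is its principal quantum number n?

2n² = 98 ⇒ n² = 49 ⇒ n = 7.

n = 7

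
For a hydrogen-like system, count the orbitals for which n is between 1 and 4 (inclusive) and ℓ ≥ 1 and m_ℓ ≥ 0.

16

Per-shell orbital counts meeting the constraint:
n=2 → 2; n=3 → 5; n=4 → 9.
Total orbitals: 2 + 5 + 9 = 16.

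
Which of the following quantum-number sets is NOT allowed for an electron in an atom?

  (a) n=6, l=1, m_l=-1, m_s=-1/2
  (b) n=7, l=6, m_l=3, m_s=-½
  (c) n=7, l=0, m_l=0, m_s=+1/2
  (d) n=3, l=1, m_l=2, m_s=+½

(d) has |m_l| = 2 > l = 1, violating −l ≤ m_l ≤ l.
The remaining sets (a), (b), (c) satisfy all four rules.

(d)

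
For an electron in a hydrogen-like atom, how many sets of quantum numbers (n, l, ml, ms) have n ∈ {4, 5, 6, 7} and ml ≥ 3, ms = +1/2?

20

Go shell by shell, enumerating (l, ml) with ml ≥ 3:
n=4 → 1; n=5 → 3; n=6 → 6; n=7 → 10.
Orbitals: 1 + 3 + 6 + 10 = 20. With ms fixed to +1/2 there is one state per orbital, so 20 states.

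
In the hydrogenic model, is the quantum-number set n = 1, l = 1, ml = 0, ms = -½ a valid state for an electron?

The orbital quantum number must satisfy 0 ≤ l ≤ n−1. With n = 1 the allowed l values are 0, so l = 1 is out of range.

Invalid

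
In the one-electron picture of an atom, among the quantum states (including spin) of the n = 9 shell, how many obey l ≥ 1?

For n = 9, l ranges over 0 … 8.
Contributions: l=1 → 3; l=2 → 5; l=3 → 7; l=4 → 9; l=5 → 11; l=6 → 13; l=7 → 15; l=8 → 17.
Orbitals: 3 + 5 + 7 + 9 + 11 + 13 + 15 + 17 = 80. Each orbital carries two spin states, so 80 × 2 = 160 states.

160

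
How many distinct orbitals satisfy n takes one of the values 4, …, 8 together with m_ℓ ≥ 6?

4

Treat each shell separately and count matching orbitals:
n=7 → 1; n=8 → 3.
Total orbitals: 1 + 3 = 4.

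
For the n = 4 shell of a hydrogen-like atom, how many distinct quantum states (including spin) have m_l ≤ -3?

2

Go through l = 0, …, 3 (the values permitted for n = 4).
Orbitals with m_l ≤ -3, by l: l=3 → 1.
Orbitals: 1. Each orbital carries two spin states, so 1 × 2 = 2 states.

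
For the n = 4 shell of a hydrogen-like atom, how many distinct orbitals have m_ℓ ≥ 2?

3

Per ℓ-value: ℓ=2 → 1; ℓ=3 → 2.
Total orbitals: 1 + 2 = 3.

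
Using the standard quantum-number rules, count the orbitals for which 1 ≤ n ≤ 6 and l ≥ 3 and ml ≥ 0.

28

Work shell by shell — for each n, count the (l, ml) pairs that satisfy l ≥ 3 and ml ≥ 0:
n=4 → 4; n=5 → 9; n=6 → 15.
Total orbitals: 4 + 9 + 15 = 28.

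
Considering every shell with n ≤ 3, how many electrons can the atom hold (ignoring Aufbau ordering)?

Total orbitals = 1² + 2² + 3² = 14. Doubling for spin gives 28 electrons.

28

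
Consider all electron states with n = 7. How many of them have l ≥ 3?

80

The n = 7 shell has l = 0 through 6; check each.
Per l-value: l=3 → 7; l=4 → 9; l=5 → 11; l=6 → 13.
Orbitals: 7 + 9 + 11 + 13 = 40. Each orbital carries two spin states, so 40 × 2 = 80 states.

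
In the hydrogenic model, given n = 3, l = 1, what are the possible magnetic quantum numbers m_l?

-1, 0, 1

m_l takes every integer from −l to +l. With l = 1 that gives the 3 values -1, 0, 1.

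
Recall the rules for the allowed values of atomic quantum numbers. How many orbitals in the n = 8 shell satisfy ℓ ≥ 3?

The n = 8 shell has ℓ = 0 through 7; check each.
Contributions: ℓ=3 → 7; ℓ=4 → 9; ℓ=5 → 11; ℓ=6 → 13; ℓ=7 → 15.
Total orbitals: 7 + 9 + 11 + 13 + 15 = 55.

55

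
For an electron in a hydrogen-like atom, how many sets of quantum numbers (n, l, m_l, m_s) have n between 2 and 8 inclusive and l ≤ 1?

Count contributing orbitals for each principal shell:
n=2 → 4; n=3 → 4; n=4 → 4; n=5 → 4; n=6 → 4; n=7 → 4; n=8 → 4.
Orbitals: 4 + 4 + 4 + 4 + 4 + 4 + 4 = 28. Including both spin states (m_s = ±1/2) gives 2 × 28 = 56 states.

56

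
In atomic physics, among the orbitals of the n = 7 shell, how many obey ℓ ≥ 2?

45

The n = 7 shell has ℓ = 0 through 6; check each.
Contributions: ℓ=2 → 5; ℓ=3 → 7; ℓ=4 → 9; ℓ=5 → 11; ℓ=6 → 13.
Total orbitals: 5 + 7 + 9 + 11 + 13 = 45.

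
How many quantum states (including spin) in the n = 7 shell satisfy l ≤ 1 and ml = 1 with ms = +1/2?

1

The n = 7 shell has l = 0 through 6; check each.
Per l-value: l=1 → 1.
Orbitals: 1. With ms fixed to a single value there is one state per orbital, giving 1 state.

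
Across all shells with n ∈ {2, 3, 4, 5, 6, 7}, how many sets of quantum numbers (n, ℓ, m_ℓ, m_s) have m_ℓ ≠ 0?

Count contributing orbitals for each principal shell:
n=2 → 2; n=3 → 6; n=4 → 12; n=5 → 20; n=6 → 30; n=7 → 42.
Orbitals: 2 + 6 + 12 + 20 + 30 + 42 = 112. Including both spin states (m_s = ±1/2) gives 2 × 112 = 224 states.

224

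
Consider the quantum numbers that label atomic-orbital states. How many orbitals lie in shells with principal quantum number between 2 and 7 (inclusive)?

Shell n has n² orbitals: 2²=4 + 3²=9 + 4²=16 + 5²=25 + 6²=36 + 7²=49 = 139 orbitals.

139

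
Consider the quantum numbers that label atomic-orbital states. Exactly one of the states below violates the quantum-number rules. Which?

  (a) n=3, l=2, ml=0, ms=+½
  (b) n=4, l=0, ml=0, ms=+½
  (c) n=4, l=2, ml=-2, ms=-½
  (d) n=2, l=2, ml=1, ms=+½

(d) has l = 2 ≥ n = 2, violating 0 ≤ l ≤ n−1.
The remaining sets (a), (b), (c) satisfy all four rules.

(d)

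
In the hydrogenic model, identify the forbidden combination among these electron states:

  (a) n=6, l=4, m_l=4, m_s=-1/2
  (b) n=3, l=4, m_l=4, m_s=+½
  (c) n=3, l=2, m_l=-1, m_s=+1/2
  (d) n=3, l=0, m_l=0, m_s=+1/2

(b) has l = 4 ≥ n = 3, violating 0 ≤ l ≤ n−1.
The remaining sets (a), (c), (d) satisfy all four rules.

(b)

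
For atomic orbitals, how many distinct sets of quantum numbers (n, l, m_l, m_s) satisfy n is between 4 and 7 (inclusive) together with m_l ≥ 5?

8

Per-shell orbital counts meeting the constraint:
n=6 → 1; n=7 → 3.
Orbitals: 1 + 3 = 4. Including both spin states (m_s = ±1/2) gives 2 × 4 = 8 states.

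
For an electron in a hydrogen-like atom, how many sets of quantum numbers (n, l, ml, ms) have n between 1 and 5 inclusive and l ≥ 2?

Work shell by shell — for each n, count the (l, ml) pairs that satisfy l ≥ 2:
n=3 → 5; n=4 → 12; n=5 → 21.
Orbitals: 5 + 12 + 21 = 38. Including both spin states (ms = ±1/2) gives 2 × 38 = 76 states.

76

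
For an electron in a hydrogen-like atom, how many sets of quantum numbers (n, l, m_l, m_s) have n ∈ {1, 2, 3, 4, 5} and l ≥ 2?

Go shell by shell, enumerating (l, m_l) with l ≥ 2:
n=3 → 5; n=4 → 12; n=5 → 21.
Orbitals: 5 + 12 + 21 = 38. Including both spin states (m_s = ±1/2) gives 2 × 38 = 76 states.

76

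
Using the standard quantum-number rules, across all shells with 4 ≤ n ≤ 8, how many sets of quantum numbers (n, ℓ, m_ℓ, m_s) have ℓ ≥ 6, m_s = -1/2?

41

For each n in the range, tally the orbitals obeying ℓ ≥ 6:
n=7 → 13; n=8 → 28.
Orbitals: 13 + 28 = 41. With m_s fixed to -1/2 there is one state per orbital, so 41 states.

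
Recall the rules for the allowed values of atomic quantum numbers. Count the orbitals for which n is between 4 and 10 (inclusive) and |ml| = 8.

6

For each n in the range, tally the orbitals obeying |ml| = 8:
n=9 → 2; n=10 → 4.
Total orbitals: 2 + 4 = 6.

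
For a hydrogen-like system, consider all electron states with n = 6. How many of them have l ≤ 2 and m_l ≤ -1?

6

For n = 6, l ranges over 0 … 5.
Per l-value: l=1 → 1; l=2 → 2.
Orbitals: 1 + 2 = 3. Each orbital carries two spin states, so 3 × 2 = 6 states.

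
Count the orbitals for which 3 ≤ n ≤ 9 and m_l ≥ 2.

84

Work shell by shell — for each n, count the (l, m_l) pairs that satisfy m_l ≥ 2:
n=3 → 1; n=4 → 3; n=5 → 6; n=6 → 10; n=7 → 15; n=8 → 21; n=9 → 28.
Total orbitals: 1 + 3 + 6 + 10 + 15 + 21 + 28 = 84.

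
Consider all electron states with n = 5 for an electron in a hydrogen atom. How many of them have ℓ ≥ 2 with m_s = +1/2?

With n = 5 the allowed ℓ are 0, 1, …, 4.
Per ℓ-value: ℓ=2 → 5; ℓ=3 → 7; ℓ=4 → 9.
Orbitals: 5 + 7 + 9 = 21. With m_s fixed to a single value there is one state per orbital, giving 21 states.

21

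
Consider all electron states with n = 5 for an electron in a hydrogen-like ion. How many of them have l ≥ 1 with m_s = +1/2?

24

For n = 5, l ranges over 0 … 4.
Contributions: l=1 → 3; l=2 → 5; l=3 → 7; l=4 → 9.
Orbitals: 3 + 5 + 7 + 9 = 24. With m_s fixed to a single value there is one state per orbital, giving 24 states.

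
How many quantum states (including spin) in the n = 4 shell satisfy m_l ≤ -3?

With n = 4 the allowed l are 0, 1, …, 3.
Orbitals with m_l ≤ -3, by l: l=3 → 1.
Orbitals: 1. Each orbital carries two spin states, so 1 × 2 = 2 states.

2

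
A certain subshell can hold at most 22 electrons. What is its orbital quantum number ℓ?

ℓ = 5

2(2ℓ+1) = 22 ⇒ 2ℓ+1 = 11 ⇒ ℓ = 5.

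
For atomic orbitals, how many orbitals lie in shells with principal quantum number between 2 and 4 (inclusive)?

29

Shell n has n² orbitals: 2²=4 + 3²=9 + 4²=16 = 29 orbitals.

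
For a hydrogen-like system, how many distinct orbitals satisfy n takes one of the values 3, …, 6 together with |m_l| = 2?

Count contributing orbitals for each principal shell:
n=3 → 2; n=4 → 4; n=5 → 6; n=6 → 8.
Total orbitals: 2 + 4 + 6 + 8 = 20.

20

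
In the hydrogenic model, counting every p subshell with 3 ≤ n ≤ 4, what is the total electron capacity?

A p subshell (l = 1) exists for every n ≥ 2, so shells n = 3, 4 each contribute one — 2 subshells.
Since each p subshell holds 2(2·1+1) = 6 electrons, the total is 2 × 6 = 12.

12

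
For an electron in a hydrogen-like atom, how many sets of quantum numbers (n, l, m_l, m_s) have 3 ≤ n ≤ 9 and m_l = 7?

6

Count contributing orbitals for each principal shell:
n=8 → 1; n=9 → 2.
Orbitals: 1 + 2 = 3. Including both spin states (m_s = ±1/2) gives 2 × 3 = 6 states.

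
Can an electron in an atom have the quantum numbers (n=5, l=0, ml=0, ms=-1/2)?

Yes

n = 5 is a positive integer. l = 0 satisfies 0 ≤ l ≤ n−1 = 4. ml = 0 lies in the range −l … +l (here 0). ms = -1/2 is one of ±1/2.
All four constraints are satisfied.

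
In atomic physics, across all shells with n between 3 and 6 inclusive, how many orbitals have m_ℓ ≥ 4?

4

Work shell by shell — for each n, count the (ℓ, m_ℓ) pairs that satisfy m_ℓ ≥ 4:
n=5 → 1; n=6 → 3.
Total orbitals: 1 + 3 = 4.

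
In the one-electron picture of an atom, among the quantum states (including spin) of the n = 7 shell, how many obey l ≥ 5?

48

Per l-value: l=5 → 11; l=6 → 13.
Orbitals: 11 + 13 = 24. Each orbital carries two spin states, so 24 × 2 = 48 states.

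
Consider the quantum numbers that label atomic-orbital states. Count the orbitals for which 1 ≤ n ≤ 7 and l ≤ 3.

78

Go shell by shell, enumerating (l, ml) with l ≤ 3:
n=1 → 1; n=2 → 4; n=3 → 9; n=4 → 16; n=5 → 16; n=6 → 16; n=7 → 16.
Total orbitals: 1 + 4 + 9 + 16 + 16 + 16 + 16 = 78.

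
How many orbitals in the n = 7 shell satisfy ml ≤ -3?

10

The n = 7 shell has l = 0 through 6; check each.
Orbitals with ml ≤ -3, by l: l=3 → 1; l=4 → 2; l=5 → 3; l=6 → 4.
Total orbitals: 1 + 2 + 3 + 4 = 10.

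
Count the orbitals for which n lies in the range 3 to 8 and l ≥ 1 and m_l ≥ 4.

Treat each shell separately and count matching orbitals:
n=5 → 1; n=6 → 3; n=7 → 6; n=8 → 10.
Total orbitals: 1 + 3 + 6 + 10 = 20.

20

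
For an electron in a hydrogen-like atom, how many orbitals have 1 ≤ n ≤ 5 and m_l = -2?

6

Work shell by shell — for each n, count the (l, m_l) pairs that satisfy m_l = -2:
n=3 → 1; n=4 → 2; n=5 → 3.
Total orbitals: 1 + 2 + 3 = 6.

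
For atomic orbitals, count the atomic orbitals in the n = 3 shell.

9

The n = 3 shell contains n² = 3² = 9 orbitals.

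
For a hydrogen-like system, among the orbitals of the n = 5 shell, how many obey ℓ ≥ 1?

The n = 5 shell has ℓ = 0 through 4; check each.
Orbitals with ℓ ≥ 1, by ℓ: ℓ=1 → 3; ℓ=2 → 5; ℓ=3 → 7; ℓ=4 → 9.
Total orbitals: 3 + 5 + 7 + 9 = 24.

24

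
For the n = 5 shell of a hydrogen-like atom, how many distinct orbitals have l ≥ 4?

9

With n = 5 the allowed l are 0, 1, …, 4.
Per l-value: l=4 → 9.
Total orbitals: 9.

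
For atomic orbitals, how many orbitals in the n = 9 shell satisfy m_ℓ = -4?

5

For n = 9, ℓ ranges over 0 … 8.
Orbitals with m_ℓ = -4, by ℓ: ℓ=4 → 1; ℓ=5 → 1; ℓ=6 → 1; ℓ=7 → 1; ℓ=8 → 1.
Total orbitals: 1 + 1 + 1 + 1 + 1 = 5.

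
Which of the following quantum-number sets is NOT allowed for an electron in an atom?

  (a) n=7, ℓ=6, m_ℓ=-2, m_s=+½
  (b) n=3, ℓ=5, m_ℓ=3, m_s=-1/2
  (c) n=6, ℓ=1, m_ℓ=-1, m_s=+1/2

(b)

(b) has ℓ = 5 ≥ n = 3, violating 0 ≤ ℓ ≤ n−1.
The remaining sets (a), (c) satisfy all four rules.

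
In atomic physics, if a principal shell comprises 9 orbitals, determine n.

n² = 9 ⇒ n = 3.

n = 3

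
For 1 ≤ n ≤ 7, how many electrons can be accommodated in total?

Total orbitals = 1² + 2² + 3² + 4² + 5² + 6² + 7² = 140. Doubling for spin gives 280 electrons.

280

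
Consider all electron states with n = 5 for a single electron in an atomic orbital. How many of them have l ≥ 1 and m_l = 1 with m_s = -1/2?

4

The (l, m_l) pairs meeting l ≥ 1 and m_l = 1 give: l=1 → 1; l=2 → 1; l=3 → 1; l=4 → 1.
Orbitals: 1 + 1 + 1 + 1 = 4. With m_s fixed to a single value there is one state per orbital, giving 4 states.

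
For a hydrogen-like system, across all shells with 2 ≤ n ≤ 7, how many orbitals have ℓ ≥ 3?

Work shell by shell — for each n, count the (ℓ, m_ℓ) pairs that satisfy ℓ ≥ 3:
n=4 → 7; n=5 → 16; n=6 → 27; n=7 → 40.
Total orbitals: 7 + 16 + 27 + 40 = 90.

90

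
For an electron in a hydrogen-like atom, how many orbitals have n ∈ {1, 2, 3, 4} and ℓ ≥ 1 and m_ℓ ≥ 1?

Per-shell orbital counts meeting the constraint:
n=2 → 1; n=3 → 3; n=4 → 6.
Total orbitals: 1 + 3 + 6 = 10.

10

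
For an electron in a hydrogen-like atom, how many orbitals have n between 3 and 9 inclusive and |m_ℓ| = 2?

Per-shell orbital counts meeting the constraint:
n=3 → 2; n=4 → 4; n=5 → 6; n=6 → 8; n=7 → 10; n=8 → 12; n=9 → 14.
Total orbitals: 2 + 4 + 6 + 8 + 10 + 12 + 14 = 56.

56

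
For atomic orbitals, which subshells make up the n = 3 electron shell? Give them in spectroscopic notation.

For n = 3, ℓ runs from 0 to 2. In spectroscopic notation ℓ = 0,1,2,… ↔ s,p,d,f,g,h,i, so the subshells are 3s, 3p, 3d.

3s, 3p, 3d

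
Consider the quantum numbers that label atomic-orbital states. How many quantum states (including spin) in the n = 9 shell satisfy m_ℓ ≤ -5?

20

Orbitals with m_ℓ ≤ -5, by ℓ: ℓ=5 → 1; ℓ=6 → 2; ℓ=7 → 3; ℓ=8 → 4.
Orbitals: 1 + 2 + 3 + 4 = 10. Each orbital carries two spin states, so 10 × 2 = 20 states.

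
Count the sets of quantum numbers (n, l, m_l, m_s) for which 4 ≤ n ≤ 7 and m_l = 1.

36

Per-shell orbital counts meeting the constraint:
n=4 → 3; n=5 → 4; n=6 → 5; n=7 → 6.
Orbitals: 3 + 4 + 5 + 6 = 18. Including both spin states (m_s = ±1/2) gives 2 × 18 = 36 states.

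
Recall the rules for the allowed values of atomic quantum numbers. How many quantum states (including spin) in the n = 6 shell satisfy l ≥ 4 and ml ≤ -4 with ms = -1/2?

The n = 6 shell has l = 0 through 5; check each.
Per l-value: l=4 → 1; l=5 → 2.
Orbitals: 1 + 2 = 3. With ms fixed to a single value there is one state per orbital, giving 3 states.

3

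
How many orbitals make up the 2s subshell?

A subshell has 2l+1 orbitals; with l = 0, that's 1.

1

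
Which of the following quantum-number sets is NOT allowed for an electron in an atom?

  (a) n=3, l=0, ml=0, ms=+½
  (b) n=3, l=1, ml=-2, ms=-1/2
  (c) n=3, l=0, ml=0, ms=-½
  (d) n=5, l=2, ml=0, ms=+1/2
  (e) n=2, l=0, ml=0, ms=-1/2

(b)

(b) has |ml| = 2 > l = 1, violating −l ≤ ml ≤ l.
The remaining sets (a), (c), (d), (e) satisfy all four rules.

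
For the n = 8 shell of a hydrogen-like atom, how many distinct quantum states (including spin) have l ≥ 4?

96

For n = 8, l ranges over 0 … 7.
Orbitals with l ≥ 4, by l: l=4 → 9; l=5 → 11; l=6 → 13; l=7 → 15.
Orbitals: 9 + 11 + 13 + 15 = 48. Each orbital carries two spin states, so 48 × 2 = 96 states.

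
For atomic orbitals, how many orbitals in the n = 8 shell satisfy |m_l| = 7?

With n = 8 the allowed l are 0, 1, …, 7.
Orbitals with |m_l| = 7, by l: l=7 → 2.
Total orbitals: 2.

2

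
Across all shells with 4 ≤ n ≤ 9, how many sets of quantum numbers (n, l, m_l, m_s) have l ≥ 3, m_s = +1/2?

217

Count contributing orbitals for each principal shell:
n=4 → 7; n=5 → 16; n=6 → 27; n=7 → 40; n=8 → 55; n=9 → 72.
Orbitals: 7 + 16 + 27 + 40 + 55 + 72 = 217. With m_s fixed to +1/2 there is one state per orbital, so 217 states.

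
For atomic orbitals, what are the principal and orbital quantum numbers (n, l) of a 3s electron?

n = 3, l = 0

The leading integer gives n = 3; the letter 's' means l = 0.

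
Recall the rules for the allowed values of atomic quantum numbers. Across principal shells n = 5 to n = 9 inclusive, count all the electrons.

Shell n has n² orbitals: 5²=25 + 6²=36 + 7²=49 + 8²=64 + 9²=81 = 255 orbitals.
Two spin states per orbital: 2 × 255 = 510 electrons.

510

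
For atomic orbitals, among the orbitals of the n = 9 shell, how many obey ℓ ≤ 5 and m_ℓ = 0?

Contributions: ℓ=0 → 1; ℓ=1 → 1; ℓ=2 → 1; ℓ=3 → 1; ℓ=4 → 1; ℓ=5 → 1.
Total orbitals: 1 + 1 + 1 + 1 + 1 + 1 = 6.

6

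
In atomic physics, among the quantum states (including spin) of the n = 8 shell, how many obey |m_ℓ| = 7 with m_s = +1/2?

The n = 8 shell has ℓ = 0 through 7; check each.
Per ℓ-value: ℓ=7 → 2.
Orbitals: 2. With m_s fixed to a single value there is one state per orbital, giving 2 states.

2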